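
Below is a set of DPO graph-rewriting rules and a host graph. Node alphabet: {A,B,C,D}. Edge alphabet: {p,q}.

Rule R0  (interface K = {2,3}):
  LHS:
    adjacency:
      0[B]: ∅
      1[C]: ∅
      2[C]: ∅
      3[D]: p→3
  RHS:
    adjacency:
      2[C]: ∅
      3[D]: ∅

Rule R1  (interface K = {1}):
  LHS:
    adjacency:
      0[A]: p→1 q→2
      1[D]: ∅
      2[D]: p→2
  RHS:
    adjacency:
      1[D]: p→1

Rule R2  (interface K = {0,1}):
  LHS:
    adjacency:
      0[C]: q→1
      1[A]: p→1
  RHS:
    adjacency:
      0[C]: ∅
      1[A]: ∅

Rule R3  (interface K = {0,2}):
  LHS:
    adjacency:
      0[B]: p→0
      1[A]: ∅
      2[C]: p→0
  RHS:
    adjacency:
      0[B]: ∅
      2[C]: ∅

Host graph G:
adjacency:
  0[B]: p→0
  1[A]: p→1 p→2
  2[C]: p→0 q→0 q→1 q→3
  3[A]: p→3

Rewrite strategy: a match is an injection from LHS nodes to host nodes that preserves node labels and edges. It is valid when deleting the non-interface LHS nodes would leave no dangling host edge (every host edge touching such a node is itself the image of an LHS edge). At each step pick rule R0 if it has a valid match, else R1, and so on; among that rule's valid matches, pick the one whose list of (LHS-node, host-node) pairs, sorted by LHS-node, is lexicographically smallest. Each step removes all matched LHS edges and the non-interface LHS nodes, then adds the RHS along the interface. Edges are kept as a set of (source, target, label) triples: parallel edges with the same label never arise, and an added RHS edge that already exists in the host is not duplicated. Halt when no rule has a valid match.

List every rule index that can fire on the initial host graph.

R0: no valid match — LHS pattern not found
R1: no valid match — LHS pattern not found
R2: 2 valid matches — {0↦2, 1↦1}, {0↦2, 1↦3}
R3: no valid match — 2 raw matches, all fail dangling condition

Answer: [R2]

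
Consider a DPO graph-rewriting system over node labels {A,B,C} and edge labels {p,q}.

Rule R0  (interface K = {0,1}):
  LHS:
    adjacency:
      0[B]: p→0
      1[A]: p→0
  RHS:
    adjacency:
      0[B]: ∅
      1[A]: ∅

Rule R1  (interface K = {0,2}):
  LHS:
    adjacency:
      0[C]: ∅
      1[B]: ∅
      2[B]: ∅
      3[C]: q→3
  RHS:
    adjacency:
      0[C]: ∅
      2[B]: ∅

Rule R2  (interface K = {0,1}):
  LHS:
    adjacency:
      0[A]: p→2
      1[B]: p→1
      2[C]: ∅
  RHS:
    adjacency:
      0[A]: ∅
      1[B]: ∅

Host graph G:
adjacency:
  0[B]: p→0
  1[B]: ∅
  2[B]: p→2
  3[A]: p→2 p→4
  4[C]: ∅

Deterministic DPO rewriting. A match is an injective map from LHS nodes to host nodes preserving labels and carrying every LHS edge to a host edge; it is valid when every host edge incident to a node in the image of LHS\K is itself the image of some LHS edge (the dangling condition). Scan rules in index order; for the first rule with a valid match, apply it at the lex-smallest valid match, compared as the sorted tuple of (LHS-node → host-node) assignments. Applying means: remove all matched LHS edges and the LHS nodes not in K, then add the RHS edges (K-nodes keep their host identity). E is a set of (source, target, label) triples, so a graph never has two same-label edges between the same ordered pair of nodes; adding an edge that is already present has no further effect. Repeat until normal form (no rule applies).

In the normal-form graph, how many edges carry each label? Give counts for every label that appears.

Answer: (no edges)

Rewrite trace:
initial: |V|=5 |E|=4  E = 0-p->0 2-p->2 3-p->2 3-p->4
step 1: apply R0 at {0↦2, 1↦3}  → |V|=5 |E|=2  E = 0-p->0 3-p->4
step 2: apply R2 at {0↦3, 1↦0, 2↦4}  → |V|=4 |E|=0  E = ∅
normal form: no rule applies after step 2
NF edges: []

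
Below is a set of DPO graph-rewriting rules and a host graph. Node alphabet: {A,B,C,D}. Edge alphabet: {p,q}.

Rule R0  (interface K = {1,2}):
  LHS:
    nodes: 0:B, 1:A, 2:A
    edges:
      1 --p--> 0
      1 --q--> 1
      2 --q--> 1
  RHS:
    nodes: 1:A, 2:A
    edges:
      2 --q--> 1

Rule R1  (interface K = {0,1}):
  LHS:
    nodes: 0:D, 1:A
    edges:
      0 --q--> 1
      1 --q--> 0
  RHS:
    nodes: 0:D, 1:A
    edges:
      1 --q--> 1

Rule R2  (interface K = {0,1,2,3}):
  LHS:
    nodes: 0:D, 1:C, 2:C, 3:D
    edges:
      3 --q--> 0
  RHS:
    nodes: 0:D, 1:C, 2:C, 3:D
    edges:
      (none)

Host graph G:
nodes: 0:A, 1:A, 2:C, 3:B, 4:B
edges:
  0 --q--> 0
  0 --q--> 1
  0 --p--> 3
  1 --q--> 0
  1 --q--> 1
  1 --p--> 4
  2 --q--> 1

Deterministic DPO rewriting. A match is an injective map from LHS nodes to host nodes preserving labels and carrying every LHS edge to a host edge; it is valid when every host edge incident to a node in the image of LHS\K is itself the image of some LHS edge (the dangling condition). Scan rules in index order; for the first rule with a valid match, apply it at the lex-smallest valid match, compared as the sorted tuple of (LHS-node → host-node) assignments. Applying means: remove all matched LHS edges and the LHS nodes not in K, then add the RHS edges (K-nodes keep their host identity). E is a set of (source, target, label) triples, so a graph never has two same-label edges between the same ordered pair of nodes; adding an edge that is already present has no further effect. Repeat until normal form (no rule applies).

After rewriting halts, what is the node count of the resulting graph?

[0] host  ⇒  5 nodes, 7 edges  {0-q->0 0-q->1 0-p->3 1-q->0 1-q->1 1-p->4 2-q->1}
[1] R0 @ {0↦3, 1↦0, 2↦1}  ⇒  4 nodes, 5 edges  {0-q->1 1-q->0 1-q->1 1-p->4 2-q->1}
[2] R0 @ {0↦4, 1↦1, 2↦0}  ⇒  3 nodes, 3 edges  {0-q->1 1-q->0 2-q->1}
final graph: no rule applies after step 2
NF nodes: {0:A, 1:A, 2:C}

Answer: 3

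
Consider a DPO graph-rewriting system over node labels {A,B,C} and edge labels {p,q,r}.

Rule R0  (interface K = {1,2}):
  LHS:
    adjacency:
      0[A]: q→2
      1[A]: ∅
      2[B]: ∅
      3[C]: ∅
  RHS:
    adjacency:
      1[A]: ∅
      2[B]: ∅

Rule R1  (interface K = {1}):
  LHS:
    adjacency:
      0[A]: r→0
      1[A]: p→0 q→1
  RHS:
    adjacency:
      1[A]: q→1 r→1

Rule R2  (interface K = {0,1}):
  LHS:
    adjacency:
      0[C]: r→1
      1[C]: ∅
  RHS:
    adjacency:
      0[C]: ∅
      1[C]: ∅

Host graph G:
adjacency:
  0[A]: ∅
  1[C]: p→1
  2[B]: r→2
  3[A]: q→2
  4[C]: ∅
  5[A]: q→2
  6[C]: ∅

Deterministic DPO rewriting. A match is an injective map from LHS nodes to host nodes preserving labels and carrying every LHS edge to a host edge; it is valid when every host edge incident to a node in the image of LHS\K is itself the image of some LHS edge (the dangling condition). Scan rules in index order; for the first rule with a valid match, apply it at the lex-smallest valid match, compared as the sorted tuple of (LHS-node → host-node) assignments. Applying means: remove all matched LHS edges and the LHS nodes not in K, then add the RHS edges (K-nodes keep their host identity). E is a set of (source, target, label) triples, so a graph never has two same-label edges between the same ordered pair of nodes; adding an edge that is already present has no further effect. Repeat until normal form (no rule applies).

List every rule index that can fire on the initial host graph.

R0: 8 valid matches — {0↦3, 1↦0, 2↦2, 3↦4}, {0↦3, 1↦0, 2↦2, 3↦6}, {0↦3, 1↦5, 2↦2, 3↦4} (+5 more)
R1: no valid match — LHS pattern not found
R2: no valid match — LHS pattern not found

Answer: [R0]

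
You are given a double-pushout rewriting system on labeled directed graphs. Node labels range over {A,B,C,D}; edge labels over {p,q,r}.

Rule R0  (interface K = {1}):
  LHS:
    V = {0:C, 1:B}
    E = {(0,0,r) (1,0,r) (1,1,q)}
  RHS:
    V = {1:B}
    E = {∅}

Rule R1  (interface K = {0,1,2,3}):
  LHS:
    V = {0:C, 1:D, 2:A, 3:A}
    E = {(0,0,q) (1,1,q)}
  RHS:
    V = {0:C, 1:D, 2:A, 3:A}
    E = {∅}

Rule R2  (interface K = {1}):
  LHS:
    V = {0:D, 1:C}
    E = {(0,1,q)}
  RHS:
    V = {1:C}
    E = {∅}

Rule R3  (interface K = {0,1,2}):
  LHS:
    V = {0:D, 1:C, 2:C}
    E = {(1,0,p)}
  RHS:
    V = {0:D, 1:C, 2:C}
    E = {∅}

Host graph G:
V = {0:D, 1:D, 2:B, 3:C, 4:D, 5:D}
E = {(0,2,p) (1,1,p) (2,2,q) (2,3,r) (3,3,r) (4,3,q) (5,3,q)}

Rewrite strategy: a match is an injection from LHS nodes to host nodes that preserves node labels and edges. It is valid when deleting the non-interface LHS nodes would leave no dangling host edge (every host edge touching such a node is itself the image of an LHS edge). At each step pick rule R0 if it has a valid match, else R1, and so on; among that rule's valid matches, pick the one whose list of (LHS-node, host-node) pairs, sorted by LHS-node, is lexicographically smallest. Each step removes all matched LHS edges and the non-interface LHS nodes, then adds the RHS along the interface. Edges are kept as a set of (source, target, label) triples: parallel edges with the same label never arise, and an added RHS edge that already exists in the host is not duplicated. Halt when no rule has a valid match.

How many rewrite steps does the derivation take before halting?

Answer: 3

Rewrite trace:
start.  V:6 E:7  edges: 0-p->2 1-p->1 2-q->2 2-r->3 3-r->3 4-q->3 5-q->3
1. fire R2 via {0↦4, 1↦3}  →  V:5 E:6  edges: 0-p->2 1-p->1 2-q->2 2-r->3 3-r->3 5-q->3
2. fire R2 via {0↦5, 1↦3}  →  V:4 E:5  edges: 0-p->2 1-p->1 2-q->2 2-r->3 3-r->3
3. fire R0 via {0↦3, 1↦2}  →  V:3 E:2  edges: 0-p->2 1-p->1
normal form: no rule applies after step 3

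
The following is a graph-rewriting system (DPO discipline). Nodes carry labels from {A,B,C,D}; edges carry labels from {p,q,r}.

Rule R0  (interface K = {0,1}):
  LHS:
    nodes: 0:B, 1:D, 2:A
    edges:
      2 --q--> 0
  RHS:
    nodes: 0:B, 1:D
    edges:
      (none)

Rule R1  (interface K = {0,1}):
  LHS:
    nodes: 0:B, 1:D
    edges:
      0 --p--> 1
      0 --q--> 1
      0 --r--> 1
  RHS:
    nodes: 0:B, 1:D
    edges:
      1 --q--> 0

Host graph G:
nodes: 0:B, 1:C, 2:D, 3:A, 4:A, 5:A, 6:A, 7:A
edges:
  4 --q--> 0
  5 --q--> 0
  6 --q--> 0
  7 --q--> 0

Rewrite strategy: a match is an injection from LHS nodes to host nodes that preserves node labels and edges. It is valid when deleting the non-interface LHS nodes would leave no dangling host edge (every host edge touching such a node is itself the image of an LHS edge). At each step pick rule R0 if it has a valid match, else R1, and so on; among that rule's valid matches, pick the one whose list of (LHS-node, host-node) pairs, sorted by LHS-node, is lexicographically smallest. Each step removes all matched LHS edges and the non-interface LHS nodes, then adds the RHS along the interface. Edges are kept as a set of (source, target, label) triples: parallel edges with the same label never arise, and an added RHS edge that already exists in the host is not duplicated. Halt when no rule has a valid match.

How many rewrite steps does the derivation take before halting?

[0] host  ⇒  8 nodes, 4 edges  {4-q->0 5-q->0 6-q->0 7-q->0}
[1] R0 @ {0↦0, 1↦2, 2↦4}  ⇒  7 nodes, 3 edges  {5-q->0 6-q->0 7-q->0}
[2] R0 @ {0↦0, 1↦2, 2↦5}  ⇒  6 nodes, 2 edges  {6-q->0 7-q->0}
[3] R0 @ {0↦0, 1↦2, 2↦6}  ⇒  5 nodes, 1 edges  {7-q->0}
[4] R0 @ {0↦0, 1↦2, 2↦7}  ⇒  4 nodes, 0 edges  {∅}
normal form: no rule applies after step 4

Answer: 4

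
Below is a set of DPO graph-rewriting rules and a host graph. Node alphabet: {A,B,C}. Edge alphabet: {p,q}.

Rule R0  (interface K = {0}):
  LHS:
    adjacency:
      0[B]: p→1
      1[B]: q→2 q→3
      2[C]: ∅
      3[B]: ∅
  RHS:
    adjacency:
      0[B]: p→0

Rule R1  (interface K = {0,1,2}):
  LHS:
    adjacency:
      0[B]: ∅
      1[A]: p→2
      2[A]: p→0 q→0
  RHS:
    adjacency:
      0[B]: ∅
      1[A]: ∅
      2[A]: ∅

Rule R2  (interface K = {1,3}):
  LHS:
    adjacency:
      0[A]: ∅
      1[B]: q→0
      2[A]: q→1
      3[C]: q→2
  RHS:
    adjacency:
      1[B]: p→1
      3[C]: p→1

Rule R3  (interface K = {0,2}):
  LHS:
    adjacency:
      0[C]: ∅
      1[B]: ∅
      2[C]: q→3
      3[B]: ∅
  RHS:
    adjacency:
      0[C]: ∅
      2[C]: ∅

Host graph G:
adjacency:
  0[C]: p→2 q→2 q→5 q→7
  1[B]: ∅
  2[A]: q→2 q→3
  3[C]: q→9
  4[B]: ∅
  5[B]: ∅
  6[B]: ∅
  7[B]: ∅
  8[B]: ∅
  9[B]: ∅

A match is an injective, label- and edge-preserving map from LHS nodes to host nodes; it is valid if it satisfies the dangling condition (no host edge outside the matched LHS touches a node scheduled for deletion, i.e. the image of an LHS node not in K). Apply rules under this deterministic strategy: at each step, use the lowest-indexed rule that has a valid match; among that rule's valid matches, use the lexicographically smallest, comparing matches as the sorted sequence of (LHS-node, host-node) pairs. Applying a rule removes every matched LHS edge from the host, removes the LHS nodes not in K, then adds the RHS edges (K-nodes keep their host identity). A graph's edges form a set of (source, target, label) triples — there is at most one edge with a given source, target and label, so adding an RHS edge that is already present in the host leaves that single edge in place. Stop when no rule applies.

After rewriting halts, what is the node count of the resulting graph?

Answer: 4

Steps:
initial: |V|=10 |E|=7  E = 0-p->2 0-q->2 0-q->5 0-q->7 2-q->2 2-q->3 3-q->9
step 1: apply R3 at {0↦0, 1↦1, 2↦3, 3↦9}  → |V|=8 |E|=6  E = 0-p->2 0-q->2 0-q->5 0-q->7 2-q->2 2-q->3
step 2: apply R3 at {0↦3, 1↦4, 2↦0, 3↦5}  → |V|=6 |E|=5  E = 0-p->2 0-q->2 0-q->7 2-q->2 2-q->3
step 3: apply R3 at {0↦3, 1↦6, 2↦0, 3↦7}  → |V|=4 |E|=4  E = 0-p->2 0-q->2 2-q->2 2-q->3
final graph: no rule applies after step 3
NF nodes: {0:C, 2:A, 3:C, 8:B}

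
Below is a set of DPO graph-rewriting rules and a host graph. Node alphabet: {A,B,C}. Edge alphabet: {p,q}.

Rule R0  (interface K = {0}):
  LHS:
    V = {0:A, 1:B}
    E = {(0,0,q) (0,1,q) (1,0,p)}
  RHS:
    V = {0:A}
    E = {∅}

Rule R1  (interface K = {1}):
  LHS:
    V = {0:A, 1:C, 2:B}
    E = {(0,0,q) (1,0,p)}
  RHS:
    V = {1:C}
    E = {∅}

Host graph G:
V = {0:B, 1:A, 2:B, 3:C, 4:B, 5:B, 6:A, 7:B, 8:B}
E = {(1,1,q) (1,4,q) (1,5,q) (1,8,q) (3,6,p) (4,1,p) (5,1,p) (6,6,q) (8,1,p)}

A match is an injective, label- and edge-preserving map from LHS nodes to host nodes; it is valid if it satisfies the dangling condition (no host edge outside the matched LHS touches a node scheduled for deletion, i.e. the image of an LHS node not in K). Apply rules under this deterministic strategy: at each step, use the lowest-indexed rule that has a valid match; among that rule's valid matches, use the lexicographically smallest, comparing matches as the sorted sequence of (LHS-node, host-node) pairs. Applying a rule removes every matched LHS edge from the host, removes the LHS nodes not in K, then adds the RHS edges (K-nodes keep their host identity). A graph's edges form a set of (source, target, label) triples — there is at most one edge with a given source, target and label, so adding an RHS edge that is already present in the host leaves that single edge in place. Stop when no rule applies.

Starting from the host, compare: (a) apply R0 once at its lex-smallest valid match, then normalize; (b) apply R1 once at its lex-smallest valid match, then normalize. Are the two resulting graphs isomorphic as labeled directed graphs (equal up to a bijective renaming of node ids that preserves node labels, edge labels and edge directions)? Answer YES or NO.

branch R0-first: apply at {0↦1, 1↦4} → |E|=6, then 1 more step(s) → NF |V|=6 |E|=4 V={1:A, 2:B, 3:C, 5:B, 7:B, 8:B} E=1-q->5 1-q->8 5-p->1 8-p->1
branch R1-first: apply at {0↦6, 1↦3, 2↦0} → |E|=7, then 1 more step(s) → NF |V|=6 |E|=4 V={1:A, 2:B, 3:C, 5:B, 7:B, 8:B} E=1-q->5 1-q->8 5-p->1 8-p->1
graphs isomorphic (equal up to label-preserving node renaming)

Answer: YES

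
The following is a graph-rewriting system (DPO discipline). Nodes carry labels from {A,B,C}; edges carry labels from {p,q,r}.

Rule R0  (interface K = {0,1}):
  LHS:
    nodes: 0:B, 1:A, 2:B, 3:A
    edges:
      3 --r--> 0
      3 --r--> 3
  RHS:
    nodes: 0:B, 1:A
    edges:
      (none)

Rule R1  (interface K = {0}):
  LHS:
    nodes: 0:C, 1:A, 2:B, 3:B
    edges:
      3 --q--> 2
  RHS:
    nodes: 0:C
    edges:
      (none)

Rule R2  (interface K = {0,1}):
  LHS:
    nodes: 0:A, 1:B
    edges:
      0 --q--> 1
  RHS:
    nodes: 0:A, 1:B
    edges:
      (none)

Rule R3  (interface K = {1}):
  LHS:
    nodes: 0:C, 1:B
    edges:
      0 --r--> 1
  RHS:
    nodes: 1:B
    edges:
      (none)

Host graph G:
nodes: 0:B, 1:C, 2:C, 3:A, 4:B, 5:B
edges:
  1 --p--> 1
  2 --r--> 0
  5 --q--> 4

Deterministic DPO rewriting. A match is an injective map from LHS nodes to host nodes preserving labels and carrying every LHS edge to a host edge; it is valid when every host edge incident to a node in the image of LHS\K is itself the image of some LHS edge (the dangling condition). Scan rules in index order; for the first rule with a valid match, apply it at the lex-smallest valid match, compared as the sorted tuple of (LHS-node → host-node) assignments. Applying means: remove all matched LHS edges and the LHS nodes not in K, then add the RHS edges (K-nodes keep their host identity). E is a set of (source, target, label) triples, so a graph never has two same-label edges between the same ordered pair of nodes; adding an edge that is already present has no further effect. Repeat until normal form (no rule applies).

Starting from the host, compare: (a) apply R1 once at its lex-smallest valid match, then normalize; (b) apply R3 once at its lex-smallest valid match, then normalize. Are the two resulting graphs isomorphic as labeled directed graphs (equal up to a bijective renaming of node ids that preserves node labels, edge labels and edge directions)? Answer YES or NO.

branch R1-first: apply at {0↦1, 1↦3, 2↦4, 3↦5} → |E|=2, then 1 more step(s) → NF |V|=2 |E|=1 V={0:B, 1:C} E=1-p->1
branch R3-first: apply at {0↦2, 1↦0} → |E|=2, then 1 more step(s) → NF |V|=2 |E|=1 V={0:B, 1:C} E=1-p->1
graphs isomorphic (equal up to label-preserving node renaming)

Answer: YES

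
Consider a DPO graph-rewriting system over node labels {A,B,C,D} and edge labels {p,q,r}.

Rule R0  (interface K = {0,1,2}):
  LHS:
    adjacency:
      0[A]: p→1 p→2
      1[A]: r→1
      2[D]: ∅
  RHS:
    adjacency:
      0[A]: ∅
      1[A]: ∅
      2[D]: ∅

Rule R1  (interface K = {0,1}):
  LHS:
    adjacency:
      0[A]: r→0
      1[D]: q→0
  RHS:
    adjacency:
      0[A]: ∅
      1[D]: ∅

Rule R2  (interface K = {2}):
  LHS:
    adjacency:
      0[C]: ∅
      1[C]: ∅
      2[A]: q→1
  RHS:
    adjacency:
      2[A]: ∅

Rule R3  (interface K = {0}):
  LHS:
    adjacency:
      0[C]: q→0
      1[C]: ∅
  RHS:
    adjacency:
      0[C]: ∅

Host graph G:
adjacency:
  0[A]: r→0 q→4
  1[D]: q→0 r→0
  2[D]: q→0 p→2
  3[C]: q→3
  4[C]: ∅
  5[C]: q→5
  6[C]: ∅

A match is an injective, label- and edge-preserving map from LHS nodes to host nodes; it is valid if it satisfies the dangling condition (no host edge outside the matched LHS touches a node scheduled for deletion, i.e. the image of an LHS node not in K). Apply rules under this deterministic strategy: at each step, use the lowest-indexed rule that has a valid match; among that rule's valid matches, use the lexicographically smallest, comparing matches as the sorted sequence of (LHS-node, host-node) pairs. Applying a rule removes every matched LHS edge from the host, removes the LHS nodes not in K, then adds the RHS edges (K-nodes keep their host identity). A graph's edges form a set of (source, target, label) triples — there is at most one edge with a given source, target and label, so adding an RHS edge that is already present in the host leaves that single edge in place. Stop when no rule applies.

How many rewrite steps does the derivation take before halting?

initial: |V|=7 |E|=8  E = 0-r->0 0-q->4 1-q->0 1-r->0 2-q->0 2-p->2 3-q->3 5-q->5
step 1: apply R1 at {0↦0, 1↦1}  → |V|=7 |E|=6  E = 0-q->4 1-r->0 2-q->0 2-p->2 3-q->3 5-q->5
step 2: apply R2 at {0↦6, 1↦4, 2↦0}  → |V|=5 |E|=5  E = 1-r->0 2-q->0 2-p->2 3-q->3 5-q->5
halt: no rule applies after step 2

Answer: 2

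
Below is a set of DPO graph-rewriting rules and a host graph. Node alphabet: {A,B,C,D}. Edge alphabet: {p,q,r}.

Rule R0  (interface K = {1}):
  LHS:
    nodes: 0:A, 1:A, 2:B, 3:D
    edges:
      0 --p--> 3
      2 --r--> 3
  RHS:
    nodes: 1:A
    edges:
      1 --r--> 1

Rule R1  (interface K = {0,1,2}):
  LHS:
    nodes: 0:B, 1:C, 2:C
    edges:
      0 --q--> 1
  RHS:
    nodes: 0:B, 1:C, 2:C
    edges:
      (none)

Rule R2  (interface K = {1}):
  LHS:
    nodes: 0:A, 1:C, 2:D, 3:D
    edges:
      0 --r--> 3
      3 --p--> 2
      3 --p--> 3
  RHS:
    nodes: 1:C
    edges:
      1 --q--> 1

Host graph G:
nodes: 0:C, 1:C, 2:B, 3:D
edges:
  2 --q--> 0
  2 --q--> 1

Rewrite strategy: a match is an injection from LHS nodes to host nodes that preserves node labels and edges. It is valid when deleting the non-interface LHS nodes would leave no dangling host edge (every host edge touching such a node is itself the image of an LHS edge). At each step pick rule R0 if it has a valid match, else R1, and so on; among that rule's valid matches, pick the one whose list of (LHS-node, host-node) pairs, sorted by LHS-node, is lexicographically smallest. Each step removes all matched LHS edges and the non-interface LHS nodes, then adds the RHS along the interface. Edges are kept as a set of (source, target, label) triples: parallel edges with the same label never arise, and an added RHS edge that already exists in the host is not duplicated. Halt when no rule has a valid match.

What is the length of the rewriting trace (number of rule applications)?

Answer: 2

Steps:
initial: |V|=4 |E|=2  E = 2-q->0 2-q->1
step 1: apply R1 at {0↦2, 1↦0, 2↦1}  → |V|=4 |E|=1  E = 2-q->1
step 2: apply R1 at {0↦2, 1↦1, 2↦0}  → |V|=4 |E|=0  E = ∅
final graph: no rule applies after step 2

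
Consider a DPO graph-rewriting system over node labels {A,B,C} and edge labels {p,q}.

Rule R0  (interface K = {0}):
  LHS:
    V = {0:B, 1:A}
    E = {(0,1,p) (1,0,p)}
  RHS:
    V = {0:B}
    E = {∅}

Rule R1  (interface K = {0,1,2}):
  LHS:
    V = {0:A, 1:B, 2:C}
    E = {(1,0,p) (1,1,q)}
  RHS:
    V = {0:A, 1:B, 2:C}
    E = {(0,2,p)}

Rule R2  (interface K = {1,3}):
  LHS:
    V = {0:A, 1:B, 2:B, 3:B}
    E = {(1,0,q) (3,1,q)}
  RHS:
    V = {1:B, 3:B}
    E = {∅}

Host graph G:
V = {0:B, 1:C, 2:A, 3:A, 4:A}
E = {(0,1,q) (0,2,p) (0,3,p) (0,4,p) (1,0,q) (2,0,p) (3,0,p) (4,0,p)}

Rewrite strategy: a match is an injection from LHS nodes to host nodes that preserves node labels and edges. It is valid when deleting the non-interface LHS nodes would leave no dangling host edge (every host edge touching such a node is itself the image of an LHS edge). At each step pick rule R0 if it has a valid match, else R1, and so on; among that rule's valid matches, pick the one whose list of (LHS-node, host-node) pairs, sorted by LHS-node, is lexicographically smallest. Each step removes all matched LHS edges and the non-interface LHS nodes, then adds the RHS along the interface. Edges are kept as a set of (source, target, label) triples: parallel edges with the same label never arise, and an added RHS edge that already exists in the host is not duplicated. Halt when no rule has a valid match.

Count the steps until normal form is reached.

Answer: 3

Steps:
initial: |V|=5 |E|=8  E = 0-q->1 0-p->2 0-p->3 0-p->4 1-q->0 2-p->0 3-p->0 4-p->0
step 1: apply R0 at {0↦0, 1↦2}  → |V|=4 |E|=6  E = 0-q->1 0-p->3 0-p->4 1-q->0 3-p->0 4-p->0
step 2: apply R0 at {0↦0, 1↦3}  → |V|=3 |E|=4  E = 0-q->1 0-p->4 1-q->0 4-p->0
step 3: apply R0 at {0↦0, 1↦4}  → |V|=2 |E|=2  E = 0-q->1 1-q->0
final graph: no rule applies after step 3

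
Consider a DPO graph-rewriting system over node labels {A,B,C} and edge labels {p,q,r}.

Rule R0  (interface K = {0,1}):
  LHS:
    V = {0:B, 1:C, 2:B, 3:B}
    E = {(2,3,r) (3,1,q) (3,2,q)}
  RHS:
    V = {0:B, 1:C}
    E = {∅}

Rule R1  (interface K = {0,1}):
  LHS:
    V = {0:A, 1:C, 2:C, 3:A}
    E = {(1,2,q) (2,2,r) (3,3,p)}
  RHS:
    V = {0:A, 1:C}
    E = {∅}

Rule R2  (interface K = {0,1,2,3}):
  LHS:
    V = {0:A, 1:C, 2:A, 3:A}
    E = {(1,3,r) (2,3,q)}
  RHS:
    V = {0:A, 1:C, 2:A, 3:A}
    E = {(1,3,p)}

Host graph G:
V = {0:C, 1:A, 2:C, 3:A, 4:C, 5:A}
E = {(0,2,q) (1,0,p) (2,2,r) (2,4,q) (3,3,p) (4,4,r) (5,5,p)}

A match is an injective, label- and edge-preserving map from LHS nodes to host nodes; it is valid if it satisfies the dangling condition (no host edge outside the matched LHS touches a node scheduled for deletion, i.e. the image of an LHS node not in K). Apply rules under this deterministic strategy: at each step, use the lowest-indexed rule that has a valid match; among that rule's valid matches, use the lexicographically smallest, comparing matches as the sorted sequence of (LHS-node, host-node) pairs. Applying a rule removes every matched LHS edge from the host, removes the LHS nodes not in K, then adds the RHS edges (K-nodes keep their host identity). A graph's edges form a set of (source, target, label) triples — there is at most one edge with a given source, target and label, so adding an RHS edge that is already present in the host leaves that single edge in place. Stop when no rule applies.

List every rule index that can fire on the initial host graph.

R0: no valid match — LHS pattern not found
R1: 4 valid matches — {0↦1, 1↦2, 2↦4, 3↦3}, {0↦1, 1↦2, 2↦4, 3↦5}, {0↦3, 1↦2, 2↦4, 3↦5} (+1 more)
R2: no valid match — LHS pattern not found

Answer: [R1]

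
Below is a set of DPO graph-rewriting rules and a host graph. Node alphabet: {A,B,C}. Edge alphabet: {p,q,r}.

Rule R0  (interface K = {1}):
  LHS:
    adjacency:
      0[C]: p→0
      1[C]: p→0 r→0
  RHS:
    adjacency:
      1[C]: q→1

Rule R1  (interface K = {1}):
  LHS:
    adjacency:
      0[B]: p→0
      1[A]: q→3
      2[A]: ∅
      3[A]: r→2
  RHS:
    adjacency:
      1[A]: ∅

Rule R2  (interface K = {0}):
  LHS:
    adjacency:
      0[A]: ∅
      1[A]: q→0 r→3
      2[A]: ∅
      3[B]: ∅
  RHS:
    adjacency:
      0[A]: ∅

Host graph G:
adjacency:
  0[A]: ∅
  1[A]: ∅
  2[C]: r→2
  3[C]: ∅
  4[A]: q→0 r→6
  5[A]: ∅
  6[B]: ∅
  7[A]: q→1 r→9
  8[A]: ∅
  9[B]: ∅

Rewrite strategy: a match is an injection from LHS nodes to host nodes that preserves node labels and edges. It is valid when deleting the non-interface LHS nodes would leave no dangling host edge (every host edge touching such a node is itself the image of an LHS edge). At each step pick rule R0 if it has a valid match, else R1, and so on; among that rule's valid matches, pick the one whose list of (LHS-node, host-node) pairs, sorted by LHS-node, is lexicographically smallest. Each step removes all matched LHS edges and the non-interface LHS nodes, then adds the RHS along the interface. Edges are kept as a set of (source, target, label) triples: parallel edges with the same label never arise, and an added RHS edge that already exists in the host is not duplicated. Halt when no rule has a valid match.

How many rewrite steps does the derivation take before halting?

initial: |V|=10 |E|=5  E = 2-r->2 4-q->0 4-r->6 7-q->1 7-r->9
step 1: apply R2 at {0↦0, 1↦4, 2↦5, 3↦6}  → |V|=7 |E|=3  E = 2-r->2 7-q->1 7-r->9
step 2: apply R2 at {0↦1, 1↦7, 2↦0, 3↦9}  → |V|=4 |E|=1  E = 2-r->2
halt: no rule applies after step 2

Answer: 2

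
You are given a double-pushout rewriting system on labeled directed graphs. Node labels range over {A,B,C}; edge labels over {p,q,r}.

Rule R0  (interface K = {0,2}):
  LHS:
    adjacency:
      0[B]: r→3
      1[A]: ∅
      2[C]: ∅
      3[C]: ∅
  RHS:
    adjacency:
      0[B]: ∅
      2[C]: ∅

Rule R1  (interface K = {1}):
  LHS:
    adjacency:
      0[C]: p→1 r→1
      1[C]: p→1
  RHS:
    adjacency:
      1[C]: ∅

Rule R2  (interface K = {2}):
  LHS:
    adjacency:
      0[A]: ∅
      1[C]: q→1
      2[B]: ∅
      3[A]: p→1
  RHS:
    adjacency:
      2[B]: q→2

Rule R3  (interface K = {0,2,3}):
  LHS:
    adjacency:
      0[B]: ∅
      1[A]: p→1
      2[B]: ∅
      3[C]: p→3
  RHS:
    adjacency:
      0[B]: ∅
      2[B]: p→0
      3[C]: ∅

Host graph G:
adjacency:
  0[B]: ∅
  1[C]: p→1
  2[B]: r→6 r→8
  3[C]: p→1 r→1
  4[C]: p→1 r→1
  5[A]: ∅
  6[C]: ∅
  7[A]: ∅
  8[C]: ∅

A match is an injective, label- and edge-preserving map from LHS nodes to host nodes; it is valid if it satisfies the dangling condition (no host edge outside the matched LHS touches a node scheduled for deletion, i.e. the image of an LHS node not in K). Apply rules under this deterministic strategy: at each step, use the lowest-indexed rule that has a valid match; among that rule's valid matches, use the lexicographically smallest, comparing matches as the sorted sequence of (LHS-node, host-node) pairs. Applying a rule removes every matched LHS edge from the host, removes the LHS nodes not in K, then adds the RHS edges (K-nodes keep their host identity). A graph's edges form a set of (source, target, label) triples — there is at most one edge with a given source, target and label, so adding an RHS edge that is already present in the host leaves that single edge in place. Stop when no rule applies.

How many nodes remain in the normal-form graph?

Answer: 4

Rewrite trace:
start.  V:9 E:7  edges: 1-p->1 2-r->6 2-r->8 3-p->1 3-r->1 4-p->1 4-r->1
1. fire R0 via {0↦2, 1↦5, 2↦1, 3↦6}  →  V:7 E:6  edges: 1-p->1 2-r->8 3-p->1 3-r->1 4-p->1 4-r->1
2. fire R0 via {0↦2, 1↦7, 2↦1, 3↦8}  →  V:5 E:5  edges: 1-p->1 3-p->1 3-r->1 4-p->1 4-r->1
3. fire R1 via {0↦3, 1↦1}  →  V:4 E:2  edges: 4-p->1 4-r->1
normal form: no rule applies after step 3
NF nodes: {0:B, 1:C, 2:B, 4:C}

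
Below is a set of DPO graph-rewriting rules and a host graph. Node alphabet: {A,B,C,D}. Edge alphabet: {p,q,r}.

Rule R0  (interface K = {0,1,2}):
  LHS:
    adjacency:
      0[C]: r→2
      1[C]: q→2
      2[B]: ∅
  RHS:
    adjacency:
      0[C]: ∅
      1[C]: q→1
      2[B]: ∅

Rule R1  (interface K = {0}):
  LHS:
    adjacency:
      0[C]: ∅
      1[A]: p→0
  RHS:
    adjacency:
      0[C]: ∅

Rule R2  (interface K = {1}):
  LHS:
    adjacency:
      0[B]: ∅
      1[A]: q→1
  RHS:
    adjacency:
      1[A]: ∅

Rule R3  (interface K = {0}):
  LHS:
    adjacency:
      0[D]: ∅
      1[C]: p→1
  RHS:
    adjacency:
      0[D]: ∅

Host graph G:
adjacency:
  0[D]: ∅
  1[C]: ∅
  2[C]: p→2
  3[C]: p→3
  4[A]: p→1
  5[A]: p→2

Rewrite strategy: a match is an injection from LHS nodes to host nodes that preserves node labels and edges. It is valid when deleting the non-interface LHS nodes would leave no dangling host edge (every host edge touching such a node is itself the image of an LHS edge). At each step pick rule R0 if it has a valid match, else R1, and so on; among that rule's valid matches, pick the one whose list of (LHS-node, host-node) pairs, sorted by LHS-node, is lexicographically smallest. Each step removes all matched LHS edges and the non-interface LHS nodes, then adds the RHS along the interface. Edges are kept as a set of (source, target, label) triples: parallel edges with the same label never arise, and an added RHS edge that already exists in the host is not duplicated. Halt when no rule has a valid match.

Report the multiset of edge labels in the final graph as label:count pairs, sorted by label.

Answer: (no edges)

Derivation:
[0] host  ⇒  6 nodes, 4 edges  {2-p->2 3-p->3 4-p->1 5-p->2}
[1] R1 @ {0↦1, 1↦4}  ⇒  5 nodes, 3 edges  {2-p->2 3-p->3 5-p->2}
[2] R1 @ {0↦2, 1↦5}  ⇒  4 nodes, 2 edges  {2-p->2 3-p->3}
[3] R3 @ {0↦0, 1↦2}  ⇒  3 nodes, 1 edges  {3-p->3}
[4] R3 @ {0↦0, 1↦3}  ⇒  2 nodes, 0 edges  {∅}
normal form: no rule applies after step 4
NF edges: []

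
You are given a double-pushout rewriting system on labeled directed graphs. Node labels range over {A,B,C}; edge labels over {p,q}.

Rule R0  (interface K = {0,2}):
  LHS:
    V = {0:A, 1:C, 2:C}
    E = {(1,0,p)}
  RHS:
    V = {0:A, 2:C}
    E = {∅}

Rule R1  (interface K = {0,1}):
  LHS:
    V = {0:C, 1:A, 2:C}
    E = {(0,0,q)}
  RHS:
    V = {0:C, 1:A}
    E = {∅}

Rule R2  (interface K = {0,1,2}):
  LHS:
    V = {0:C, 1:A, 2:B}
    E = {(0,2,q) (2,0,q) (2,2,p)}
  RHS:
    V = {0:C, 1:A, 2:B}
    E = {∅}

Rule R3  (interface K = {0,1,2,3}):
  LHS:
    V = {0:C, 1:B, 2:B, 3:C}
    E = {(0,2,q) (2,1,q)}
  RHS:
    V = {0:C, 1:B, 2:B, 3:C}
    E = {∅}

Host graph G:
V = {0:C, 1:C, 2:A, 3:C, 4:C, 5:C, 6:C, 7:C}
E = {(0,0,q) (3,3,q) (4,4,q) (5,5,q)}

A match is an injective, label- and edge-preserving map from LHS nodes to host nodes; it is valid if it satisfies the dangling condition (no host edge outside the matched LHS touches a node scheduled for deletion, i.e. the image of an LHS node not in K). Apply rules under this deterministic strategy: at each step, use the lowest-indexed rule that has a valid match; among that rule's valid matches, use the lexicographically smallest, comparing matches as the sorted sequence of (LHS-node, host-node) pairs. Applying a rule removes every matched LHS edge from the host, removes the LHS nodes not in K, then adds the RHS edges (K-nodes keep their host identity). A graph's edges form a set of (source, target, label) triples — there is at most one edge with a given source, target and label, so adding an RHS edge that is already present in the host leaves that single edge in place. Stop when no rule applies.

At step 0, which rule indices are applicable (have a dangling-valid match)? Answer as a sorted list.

Answer: [R1]

Steps:
R0: no valid match — LHS pattern not found
R1: 12 valid matches — {0↦0, 1↦2, 2↦1}, {0↦0, 1↦2, 2↦6}, {0↦0, 1↦2, 2↦7} (+9 more)
R2: no valid match — LHS pattern not found
R3: no valid match — LHS pattern not found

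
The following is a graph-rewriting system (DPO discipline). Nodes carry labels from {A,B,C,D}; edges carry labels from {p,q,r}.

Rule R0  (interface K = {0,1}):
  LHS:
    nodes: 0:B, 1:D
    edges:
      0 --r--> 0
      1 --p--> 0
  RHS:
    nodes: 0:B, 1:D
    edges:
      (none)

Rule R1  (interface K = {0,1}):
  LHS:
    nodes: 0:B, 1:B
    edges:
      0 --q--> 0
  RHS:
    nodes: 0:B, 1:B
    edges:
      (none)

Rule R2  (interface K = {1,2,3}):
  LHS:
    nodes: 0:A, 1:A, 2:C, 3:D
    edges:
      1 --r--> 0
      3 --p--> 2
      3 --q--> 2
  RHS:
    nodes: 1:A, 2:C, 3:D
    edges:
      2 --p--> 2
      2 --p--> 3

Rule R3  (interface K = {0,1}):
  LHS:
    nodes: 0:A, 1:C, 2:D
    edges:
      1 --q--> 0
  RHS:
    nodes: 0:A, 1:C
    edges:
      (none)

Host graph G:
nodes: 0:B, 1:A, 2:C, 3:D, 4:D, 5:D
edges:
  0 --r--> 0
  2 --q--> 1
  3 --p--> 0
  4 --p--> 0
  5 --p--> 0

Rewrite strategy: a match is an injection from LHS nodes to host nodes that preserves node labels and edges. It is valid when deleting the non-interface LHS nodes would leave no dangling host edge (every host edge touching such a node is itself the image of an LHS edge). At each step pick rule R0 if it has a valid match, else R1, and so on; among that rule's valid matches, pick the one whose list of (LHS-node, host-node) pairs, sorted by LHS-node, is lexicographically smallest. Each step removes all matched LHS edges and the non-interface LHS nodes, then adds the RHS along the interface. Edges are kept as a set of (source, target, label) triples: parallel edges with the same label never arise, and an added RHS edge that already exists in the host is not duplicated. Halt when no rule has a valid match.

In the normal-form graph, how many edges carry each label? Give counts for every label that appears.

Answer: p:2

Derivation:
start.  V:6 E:5  edges: 0-r->0 2-q->1 3-p->0 4-p->0 5-p->0
1. fire R0 via {0↦0, 1↦3}  →  V:6 E:3  edges: 2-q->1 4-p->0 5-p->0
2. fire R3 via {0↦1, 1↦2, 2↦3}  →  V:5 E:2  edges: 4-p->0 5-p->0
final graph: no rule applies after step 2
NF edges: [(4, 0, 'p'), (5, 0, 'p')]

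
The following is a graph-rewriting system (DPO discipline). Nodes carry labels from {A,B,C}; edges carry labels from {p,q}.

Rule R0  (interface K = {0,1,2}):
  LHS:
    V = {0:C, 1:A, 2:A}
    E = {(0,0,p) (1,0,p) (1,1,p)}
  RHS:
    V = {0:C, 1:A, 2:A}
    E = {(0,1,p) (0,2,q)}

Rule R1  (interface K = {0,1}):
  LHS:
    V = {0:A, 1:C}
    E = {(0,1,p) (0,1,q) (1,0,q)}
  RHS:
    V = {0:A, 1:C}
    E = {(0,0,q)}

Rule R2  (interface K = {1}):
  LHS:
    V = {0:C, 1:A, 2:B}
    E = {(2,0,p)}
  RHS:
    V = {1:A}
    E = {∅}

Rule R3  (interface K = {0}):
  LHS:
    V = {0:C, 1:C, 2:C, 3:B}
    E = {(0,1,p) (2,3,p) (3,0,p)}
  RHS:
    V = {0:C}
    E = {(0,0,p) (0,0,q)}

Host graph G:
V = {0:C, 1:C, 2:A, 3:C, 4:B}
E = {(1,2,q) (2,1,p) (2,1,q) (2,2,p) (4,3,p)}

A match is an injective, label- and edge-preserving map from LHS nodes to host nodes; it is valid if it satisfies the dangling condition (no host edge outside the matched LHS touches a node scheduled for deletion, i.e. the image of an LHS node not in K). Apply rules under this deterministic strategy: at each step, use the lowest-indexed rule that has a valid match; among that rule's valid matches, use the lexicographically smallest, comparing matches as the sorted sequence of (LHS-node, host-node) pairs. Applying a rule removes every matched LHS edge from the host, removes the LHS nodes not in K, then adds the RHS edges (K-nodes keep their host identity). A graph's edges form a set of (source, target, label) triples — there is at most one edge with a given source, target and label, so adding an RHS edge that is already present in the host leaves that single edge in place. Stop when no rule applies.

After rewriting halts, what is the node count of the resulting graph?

[0] host  ⇒  5 nodes, 5 edges  {1-q->2 2-p->1 2-q->1 2-p->2 4-p->3}
[1] R1 @ {0↦2, 1↦1}  ⇒  5 nodes, 3 edges  {2-p->2 2-q->2 4-p->3}
[2] R2 @ {0↦3, 1↦2, 2↦4}  ⇒  3 nodes, 2 edges  {2-p->2 2-q->2}
halt: no rule applies after step 2
NF nodes: {0:C, 1:C, 2:A}

Answer: 3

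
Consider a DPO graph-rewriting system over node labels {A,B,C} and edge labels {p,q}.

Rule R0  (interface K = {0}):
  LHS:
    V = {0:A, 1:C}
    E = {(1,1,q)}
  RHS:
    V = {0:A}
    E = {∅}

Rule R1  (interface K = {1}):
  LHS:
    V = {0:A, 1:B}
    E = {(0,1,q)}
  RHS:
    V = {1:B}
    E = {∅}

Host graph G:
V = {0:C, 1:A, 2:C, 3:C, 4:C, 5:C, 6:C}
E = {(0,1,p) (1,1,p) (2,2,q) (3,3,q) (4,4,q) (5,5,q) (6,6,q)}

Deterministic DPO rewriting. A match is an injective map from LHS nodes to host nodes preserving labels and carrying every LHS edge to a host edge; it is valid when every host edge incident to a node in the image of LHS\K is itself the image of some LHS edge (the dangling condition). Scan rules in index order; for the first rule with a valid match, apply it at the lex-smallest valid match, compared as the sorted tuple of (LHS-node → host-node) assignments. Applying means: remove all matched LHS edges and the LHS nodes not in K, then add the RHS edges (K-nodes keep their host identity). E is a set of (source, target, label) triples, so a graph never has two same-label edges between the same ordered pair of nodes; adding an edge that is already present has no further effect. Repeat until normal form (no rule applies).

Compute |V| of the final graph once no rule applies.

start.  V:7 E:7  edges: 0-p->1 1-p->1 2-q->2 3-q->3 4-q->4 5-q->5 6-q->6
1. fire R0 via {0↦1, 1↦2}  →  V:6 E:6  edges: 0-p->1 1-p->1 3-q->3 4-q->4 5-q->5 6-q->6
2. fire R0 via {0↦1, 1↦3}  →  V:5 E:5  edges: 0-p->1 1-p->1 4-q->4 5-q->5 6-q->6
3. fire R0 via {0↦1, 1↦4}  →  V:4 E:4  edges: 0-p->1 1-p->1 5-q->5 6-q->6
4. fire R0 via {0↦1, 1↦5}  →  V:3 E:3  edges: 0-p->1 1-p->1 6-q->6
5. fire R0 via {0↦1, 1↦6}  →  V:2 E:2  edges: 0-p->1 1-p->1
normal form: no rule applies after step 5
NF nodes: {0:C, 1:A}

Answer: 2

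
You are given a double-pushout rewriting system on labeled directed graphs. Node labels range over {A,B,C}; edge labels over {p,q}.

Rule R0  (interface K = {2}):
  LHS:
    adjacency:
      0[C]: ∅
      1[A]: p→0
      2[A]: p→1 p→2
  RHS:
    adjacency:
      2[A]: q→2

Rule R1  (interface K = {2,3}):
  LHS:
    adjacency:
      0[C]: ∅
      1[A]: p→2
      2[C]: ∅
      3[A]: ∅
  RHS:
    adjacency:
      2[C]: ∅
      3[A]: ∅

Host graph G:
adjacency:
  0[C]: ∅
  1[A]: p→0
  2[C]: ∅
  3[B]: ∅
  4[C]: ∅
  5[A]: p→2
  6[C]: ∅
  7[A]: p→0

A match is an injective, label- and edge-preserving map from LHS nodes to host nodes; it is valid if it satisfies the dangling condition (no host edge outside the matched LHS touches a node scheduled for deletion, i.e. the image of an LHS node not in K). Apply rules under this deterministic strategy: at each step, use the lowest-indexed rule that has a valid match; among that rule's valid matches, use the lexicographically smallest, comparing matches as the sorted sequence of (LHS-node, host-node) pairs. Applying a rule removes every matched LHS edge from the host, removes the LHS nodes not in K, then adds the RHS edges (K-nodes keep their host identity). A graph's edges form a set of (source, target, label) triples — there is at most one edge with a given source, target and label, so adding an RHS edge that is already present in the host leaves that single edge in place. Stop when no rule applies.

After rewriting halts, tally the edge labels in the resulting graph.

Answer: p:1

Rewrite trace:
[0] host  ⇒  8 nodes, 3 edges  {1-p->0 5-p->2 7-p->0}
[1] R1 @ {0↦4, 1↦1, 2↦0, 3↦5}  ⇒  6 nodes, 2 edges  {5-p->2 7-p->0}
[2] R1 @ {0↦6, 1↦5, 2↦2, 3↦7}  ⇒  4 nodes, 1 edges  {7-p->0}
final graph: no rule applies after step 2
NF edges: [(7, 0, 'p')]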